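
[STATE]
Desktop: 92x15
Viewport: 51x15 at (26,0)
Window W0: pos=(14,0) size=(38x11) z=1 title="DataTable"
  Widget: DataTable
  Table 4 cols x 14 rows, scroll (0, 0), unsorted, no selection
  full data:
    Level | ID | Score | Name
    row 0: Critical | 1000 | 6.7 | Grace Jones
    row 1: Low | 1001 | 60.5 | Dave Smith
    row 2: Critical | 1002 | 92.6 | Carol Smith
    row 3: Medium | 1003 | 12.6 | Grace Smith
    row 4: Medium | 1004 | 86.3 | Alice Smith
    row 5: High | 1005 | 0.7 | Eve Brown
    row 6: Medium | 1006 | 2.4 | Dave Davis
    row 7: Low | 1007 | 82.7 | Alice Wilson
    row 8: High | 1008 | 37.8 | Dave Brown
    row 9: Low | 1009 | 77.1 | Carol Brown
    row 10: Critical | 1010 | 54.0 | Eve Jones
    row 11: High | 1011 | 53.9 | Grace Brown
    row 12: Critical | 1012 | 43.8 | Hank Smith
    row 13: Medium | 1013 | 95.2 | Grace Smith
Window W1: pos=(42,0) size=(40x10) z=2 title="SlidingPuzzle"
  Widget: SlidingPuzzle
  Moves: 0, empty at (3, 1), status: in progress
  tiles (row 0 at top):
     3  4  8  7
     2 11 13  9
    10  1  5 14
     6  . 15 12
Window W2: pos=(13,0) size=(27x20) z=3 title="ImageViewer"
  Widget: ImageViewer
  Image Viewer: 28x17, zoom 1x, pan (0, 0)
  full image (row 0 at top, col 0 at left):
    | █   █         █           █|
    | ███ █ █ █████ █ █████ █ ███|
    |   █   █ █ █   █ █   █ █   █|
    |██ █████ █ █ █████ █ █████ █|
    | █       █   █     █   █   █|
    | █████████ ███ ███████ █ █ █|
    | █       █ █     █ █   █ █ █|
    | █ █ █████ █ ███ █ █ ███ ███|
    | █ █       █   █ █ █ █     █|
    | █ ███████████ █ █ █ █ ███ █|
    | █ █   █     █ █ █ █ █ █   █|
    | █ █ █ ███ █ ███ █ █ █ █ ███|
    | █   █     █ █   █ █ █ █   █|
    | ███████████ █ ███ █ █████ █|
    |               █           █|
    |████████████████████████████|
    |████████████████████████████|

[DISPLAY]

━━━━━━━━━━━━━┓━━┏━━━━━━━━━━━━━━━━━━━━━━━━━━━━━━━━━━
             ┃  ┃ SlidingPuzzle                    
─────────────┨──┠──────────────────────────────────
   █         ┃  ┃┌────┬────┬────┬────┐             
██ █ █████ █ ┃──┃│  3 │  4 │  8 │  7 │             
   █ █   █ █ ┃ J┃├────┼────┼────┼────┤             
 █████ █ ████┃Sm┃│  2 │ 11 │ 13 │  9 │             
 █     █   █ ┃ S┃├────┼────┼────┼────┤             
██ ███████ █ ┃ S┃│ 10 │  1 │  5 │ 14 │             
     █ █   █ ┃ S┗━━━━━━━━━━━━━━━━━━━━━━━━━━━━━━━━━━
 ███ █ █ ███ ┃━━━━━━━━━━━┛                         
   █ █ █ █   ┃                                     
██ █ █ █ █ ██┃                                     
 █ █ █ █ █ █ ┃                                     
 ███ █ █ █ █ ┃                                     


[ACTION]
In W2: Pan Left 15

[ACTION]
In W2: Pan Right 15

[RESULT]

━━━━━━━━━━━━━┓━━┏━━━━━━━━━━━━━━━━━━━━━━━━━━━━━━━━━━
             ┃  ┃ SlidingPuzzle                    
─────────────┨──┠──────────────────────────────────
█            ┃  ┃┌────┬────┬────┬────┐             
█            ┃──┃│  3 │  4 │  8 │  7 │             
█            ┃ J┃├────┼────┼────┼────┤             
█            ┃Sm┃│  2 │ 11 │ 13 │  9 │             
█            ┃ S┃├────┼────┼────┼────┤             
█            ┃ S┃│ 10 │  1 │  5 │ 14 │             
█            ┃ S┗━━━━━━━━━━━━━━━━━━━━━━━━━━━━━━━━━━
█            ┃━━━━━━━━━━━┛                         
█            ┃                                     
█            ┃                                     
█            ┃                                     
█            ┃                                     


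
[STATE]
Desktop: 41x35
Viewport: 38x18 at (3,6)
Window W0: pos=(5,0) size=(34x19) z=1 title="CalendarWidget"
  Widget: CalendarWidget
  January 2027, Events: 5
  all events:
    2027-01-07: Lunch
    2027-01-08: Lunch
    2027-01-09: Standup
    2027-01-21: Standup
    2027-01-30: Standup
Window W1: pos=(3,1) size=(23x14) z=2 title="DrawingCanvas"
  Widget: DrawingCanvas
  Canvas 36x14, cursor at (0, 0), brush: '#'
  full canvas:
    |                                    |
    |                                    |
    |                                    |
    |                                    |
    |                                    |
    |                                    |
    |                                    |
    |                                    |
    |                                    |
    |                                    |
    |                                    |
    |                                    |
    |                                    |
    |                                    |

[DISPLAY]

┃                     ┃ 10         ┃  
┃                     ┃            ┃  
┃                     ┃4           ┃  
┃                     ┃1           ┃  
┃                     ┃            ┃  
┃                     ┃            ┃  
┃                     ┃            ┃  
┃                     ┃            ┃  
┗━━━━━━━━━━━━━━━━━━━━━┛            ┃  
  ┃                                ┃  
  ┃                                ┃  
  ┃                                ┃  
  ┗━━━━━━━━━━━━━━━━━━━━━━━━━━━━━━━━┛  
                                      
                                      
                                      
                                      
                                      


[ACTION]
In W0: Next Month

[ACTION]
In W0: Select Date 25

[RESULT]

┃                     ┃            ┃  
┃                     ┃            ┃  
┃                     ┃28          ┃  
┃                     ┃            ┃  
┃                     ┃            ┃  
┃                     ┃            ┃  
┃                     ┃            ┃  
┃                     ┃            ┃  
┗━━━━━━━━━━━━━━━━━━━━━┛            ┃  
  ┃                                ┃  
  ┃                                ┃  
  ┃                                ┃  
  ┗━━━━━━━━━━━━━━━━━━━━━━━━━━━━━━━━┛  
                                      
                                      
                                      
                                      
                                      


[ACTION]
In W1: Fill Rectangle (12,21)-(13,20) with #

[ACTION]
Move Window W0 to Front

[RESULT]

┃ ┃ 8  9 10 11 12 13 14            ┃  
┃ ┃15 16 17 18 19 20 21            ┃  
┃ ┃22 23 24 [25] 26 27 28          ┃  
┃ ┃                                ┃  
┃ ┃                                ┃  
┃ ┃                                ┃  
┃ ┃                                ┃  
┃ ┃                                ┃  
┗━┃                                ┃  
  ┃                                ┃  
  ┃                                ┃  
  ┃                                ┃  
  ┗━━━━━━━━━━━━━━━━━━━━━━━━━━━━━━━━┛  
                                      
                                      
                                      
                                      
                                      


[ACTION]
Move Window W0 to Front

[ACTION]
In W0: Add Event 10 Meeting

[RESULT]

┃ ┃ 8  9 10* 11 12 13 14           ┃  
┃ ┃15 16 17 18 19 20 21            ┃  
┃ ┃22 23 24 [25] 26 27 28          ┃  
┃ ┃                                ┃  
┃ ┃                                ┃  
┃ ┃                                ┃  
┃ ┃                                ┃  
┃ ┃                                ┃  
┗━┃                                ┃  
  ┃                                ┃  
  ┃                                ┃  
  ┃                                ┃  
  ┗━━━━━━━━━━━━━━━━━━━━━━━━━━━━━━━━┛  
                                      
                                      
                                      
                                      
                                      


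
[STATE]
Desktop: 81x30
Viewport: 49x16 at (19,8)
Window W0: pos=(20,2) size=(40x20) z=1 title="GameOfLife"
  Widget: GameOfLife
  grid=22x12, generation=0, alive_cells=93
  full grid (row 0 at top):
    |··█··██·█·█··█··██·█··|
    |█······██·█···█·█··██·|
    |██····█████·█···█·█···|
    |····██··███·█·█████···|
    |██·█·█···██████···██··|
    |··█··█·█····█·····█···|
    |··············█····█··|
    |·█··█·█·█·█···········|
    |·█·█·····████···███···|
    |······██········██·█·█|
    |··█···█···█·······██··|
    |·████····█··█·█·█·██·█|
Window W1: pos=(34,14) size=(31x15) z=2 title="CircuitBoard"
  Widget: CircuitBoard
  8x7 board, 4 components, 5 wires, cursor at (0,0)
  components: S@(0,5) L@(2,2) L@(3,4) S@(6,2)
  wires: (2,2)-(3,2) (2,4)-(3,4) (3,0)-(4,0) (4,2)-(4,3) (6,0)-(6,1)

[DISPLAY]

 ┃██····█████·█···█·█···                ┃        
 ┃····██··███·█·█████···                ┃        
 ┃██·█·█···██████···██··                ┃        
 ┃··█··█·█····█·····█···                ┃        
 ┃··············█····█··                ┃        
 ┃·█··█·█·█·█···········                ┃        
 ┃·█·█·····████┏━━━━━━━━━━━━━━━━━━━━━━━━━━━━━┓   
 ┃······██·····┃ CircuitBoard                ┃   
 ┃··█···█···█··┠─────────────────────────────┨   
 ┃·████····█··█┃   0 1 2 3 4 5 6 7           ┃   
 ┃             ┃0  [.]                  S    ┃   
 ┃             ┃                             ┃   
 ┃             ┃1                            ┃   
 ┗━━━━━━━━━━━━━┃                             ┃   
               ┃2           L       ·        ┃   
               ┃            │       │        ┃   


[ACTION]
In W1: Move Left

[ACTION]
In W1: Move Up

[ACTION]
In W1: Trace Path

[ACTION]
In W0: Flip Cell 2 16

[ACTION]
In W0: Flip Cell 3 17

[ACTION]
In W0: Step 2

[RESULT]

 ┃██····█······█··█·█···                ┃        
 ┃█············██···█···                ┃        
 ┃······█·······█··███··                ┃        
 ┃·█··█··█·····█····██··                ┃        
 ┃·███·███···█·····██···                ┃        
 ┃········█·██·····██···                ┃        
 ┃·███·██·█··█·┏━━━━━━━━━━━━━━━━━━━━━━━━━━━━━┓   
 ┃··██·····█···┃ CircuitBoard                ┃   
 ┃·····█·██····┠─────────────────────────────┨   
 ┃·█·█··█······┃   0 1 2 3 4 5 6 7           ┃   
 ┃             ┃0  [.]                  S    ┃   
 ┃             ┃                             ┃   
 ┃             ┃1                            ┃   
 ┗━━━━━━━━━━━━━┃                             ┃   
               ┃2           L       ·        ┃   
               ┃            │       │        ┃   


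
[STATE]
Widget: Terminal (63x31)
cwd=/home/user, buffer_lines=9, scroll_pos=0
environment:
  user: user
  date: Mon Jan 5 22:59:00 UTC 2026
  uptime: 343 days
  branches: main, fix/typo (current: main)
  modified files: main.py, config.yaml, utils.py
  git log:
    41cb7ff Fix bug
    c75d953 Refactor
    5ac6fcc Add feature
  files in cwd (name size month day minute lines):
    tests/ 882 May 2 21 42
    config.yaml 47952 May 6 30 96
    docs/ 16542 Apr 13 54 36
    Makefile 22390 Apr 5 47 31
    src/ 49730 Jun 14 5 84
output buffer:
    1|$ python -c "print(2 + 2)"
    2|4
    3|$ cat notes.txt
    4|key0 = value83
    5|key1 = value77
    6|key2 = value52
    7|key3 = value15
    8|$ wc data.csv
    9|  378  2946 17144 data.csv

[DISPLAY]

$ python -c "print(2 + 2)"                                     
4                                                              
$ cat notes.txt                                                
key0 = value83                                                 
key1 = value77                                                 
key2 = value52                                                 
key3 = value15                                                 
$ wc data.csv                                                  
  378  2946 17144 data.csv                                     
$ █                                                            
                                                               
                                                               
                                                               
                                                               
                                                               
                                                               
                                                               
                                                               
                                                               
                                                               
                                                               
                                                               
                                                               
                                                               
                                                               
                                                               
                                                               
                                                               
                                                               
                                                               
                                                               


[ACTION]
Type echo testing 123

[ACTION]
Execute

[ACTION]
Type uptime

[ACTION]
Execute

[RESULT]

$ python -c "print(2 + 2)"                                     
4                                                              
$ cat notes.txt                                                
key0 = value83                                                 
key1 = value77                                                 
key2 = value52                                                 
key3 = value15                                                 
$ wc data.csv                                                  
  378  2946 17144 data.csv                                     
$ echo testing 123                                             
testing 123                                                    
$ uptime                                                       
 10:00  up 343 days                                            
$ █                                                            
                                                               
                                                               
                                                               
                                                               
                                                               
                                                               
                                                               
                                                               
                                                               
                                                               
                                                               
                                                               
                                                               
                                                               
                                                               
                                                               
                                                               


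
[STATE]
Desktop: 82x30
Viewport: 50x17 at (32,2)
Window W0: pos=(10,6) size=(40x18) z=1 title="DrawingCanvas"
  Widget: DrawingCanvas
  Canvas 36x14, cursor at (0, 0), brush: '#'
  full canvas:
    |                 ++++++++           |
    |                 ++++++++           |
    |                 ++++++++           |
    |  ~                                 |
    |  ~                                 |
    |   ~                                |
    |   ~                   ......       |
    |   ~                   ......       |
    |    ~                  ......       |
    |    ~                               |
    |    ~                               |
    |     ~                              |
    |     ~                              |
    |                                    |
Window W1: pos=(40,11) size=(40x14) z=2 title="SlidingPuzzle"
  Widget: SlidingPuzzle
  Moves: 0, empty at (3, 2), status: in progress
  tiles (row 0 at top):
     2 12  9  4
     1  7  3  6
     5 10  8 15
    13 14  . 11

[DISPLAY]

                                                  
                                                  
                                                  
                                                  
━━━━━━━━━━━━━━━━━┓                                
                 ┃                                
─────────────────┨                                
++++             ┃                                
++++             ┃                                
++++    ┏━━━━━━━━━━━━━━━━━━━━━━━━━━━━━━━━━━━━━━┓  
        ┃ SlidingPuzzle                        ┃  
        ┠──────────────────────────────────────┨  
        ┃┌────┬────┬────┬────┐                 ┃  
  ......┃│  2 │ 12 │  9 │  4 │                 ┃  
  ......┃├────┼────┼────┼────┤                 ┃  
  ......┃│  1 │  7 │  3 │  6 │                 ┃  
        ┃├────┼────┼────┼────┤                 ┃  


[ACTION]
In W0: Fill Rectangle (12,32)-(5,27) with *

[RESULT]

                                                  
                                                  
                                                  
                                                  
━━━━━━━━━━━━━━━━━┓                                
                 ┃                                
─────────────────┨                                
++++             ┃                                
++++             ┃                                
++++    ┏━━━━━━━━━━━━━━━━━━━━━━━━━━━━━━━━━━━━━━┓  
        ┃ SlidingPuzzle                        ┃  
        ┠──────────────────────────────────────┨  
      **┃┌────┬────┬────┬────┐                 ┃  
  ....**┃│  2 │ 12 │  9 │  4 │                 ┃  
  ....**┃├────┼────┼────┼────┤                 ┃  
  ....**┃│  1 │  7 │  3 │  6 │                 ┃  
      **┃├────┼────┼────┼────┤                 ┃  


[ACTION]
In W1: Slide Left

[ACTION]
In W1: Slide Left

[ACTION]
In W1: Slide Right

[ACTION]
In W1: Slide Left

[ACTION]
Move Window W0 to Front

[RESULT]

                                                  
                                                  
                                                  
                                                  
━━━━━━━━━━━━━━━━━┓                                
                 ┃                                
─────────────────┨                                
++++             ┃                                
++++             ┃                                
++++             ┃━━━━━━━━━━━━━━━━━━━━━━━━━━━━━┓  
                 ┃uzzle                        ┃  
                 ┃─────────────────────────────┨  
      ******     ┃─┬────┬────┐                 ┃  
  ....******     ┃ │  9 │  4 │                 ┃  
  ....******     ┃─┼────┼────┤                 ┃  
  ....******     ┃ │  3 │  6 │                 ┃  
      ******     ┃─┼────┼────┤                 ┃  


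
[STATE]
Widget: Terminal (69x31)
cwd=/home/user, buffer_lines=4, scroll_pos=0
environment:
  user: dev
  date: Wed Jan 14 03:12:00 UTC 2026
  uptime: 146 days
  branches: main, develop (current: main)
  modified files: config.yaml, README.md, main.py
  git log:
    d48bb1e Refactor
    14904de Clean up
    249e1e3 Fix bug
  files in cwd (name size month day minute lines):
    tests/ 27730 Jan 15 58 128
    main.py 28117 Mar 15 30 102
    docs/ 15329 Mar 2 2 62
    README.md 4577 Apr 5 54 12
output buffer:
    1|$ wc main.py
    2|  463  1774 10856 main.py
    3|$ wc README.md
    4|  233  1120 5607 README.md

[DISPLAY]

$ wc main.py                                                         
  463  1774 10856 main.py                                            
$ wc README.md                                                       
  233  1120 5607 README.md                                           
$ █                                                                  
                                                                     
                                                                     
                                                                     
                                                                     
                                                                     
                                                                     
                                                                     
                                                                     
                                                                     
                                                                     
                                                                     
                                                                     
                                                                     
                                                                     
                                                                     
                                                                     
                                                                     
                                                                     
                                                                     
                                                                     
                                                                     
                                                                     
                                                                     
                                                                     
                                                                     
                                                                     


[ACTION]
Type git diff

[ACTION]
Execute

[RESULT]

$ wc main.py                                                         
  463  1774 10856 main.py                                            
$ wc README.md                                                       
  233  1120 5607 README.md                                           
$ git diff                                                           
diff --git a/main.py b/main.py                                       
--- a/main.py                                                        
+++ b/main.py                                                        
@@ -1,3 +1,4 @@                                                      
+# updated                                                           
 import sys                                                          
$ █                                                                  
                                                                     
                                                                     
                                                                     
                                                                     
                                                                     
                                                                     
                                                                     
                                                                     
                                                                     
                                                                     
                                                                     
                                                                     
                                                                     
                                                                     
                                                                     
                                                                     
                                                                     
                                                                     
                                                                     


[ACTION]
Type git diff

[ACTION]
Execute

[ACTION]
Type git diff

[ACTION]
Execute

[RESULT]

$ wc main.py                                                         
  463  1774 10856 main.py                                            
$ wc README.md                                                       
  233  1120 5607 README.md                                           
$ git diff                                                           
diff --git a/main.py b/main.py                                       
--- a/main.py                                                        
+++ b/main.py                                                        
@@ -1,3 +1,4 @@                                                      
+# updated                                                           
 import sys                                                          
$ git diff                                                           
diff --git a/main.py b/main.py                                       
--- a/main.py                                                        
+++ b/main.py                                                        
@@ -1,3 +1,4 @@                                                      
+# updated                                                           
 import sys                                                          
$ git diff                                                           
diff --git a/main.py b/main.py                                       
--- a/main.py                                                        
+++ b/main.py                                                        
@@ -1,3 +1,4 @@                                                      
+# updated                                                           
 import sys                                                          
$ █                                                                  
                                                                     
                                                                     
                                                                     
                                                                     
                                                                     


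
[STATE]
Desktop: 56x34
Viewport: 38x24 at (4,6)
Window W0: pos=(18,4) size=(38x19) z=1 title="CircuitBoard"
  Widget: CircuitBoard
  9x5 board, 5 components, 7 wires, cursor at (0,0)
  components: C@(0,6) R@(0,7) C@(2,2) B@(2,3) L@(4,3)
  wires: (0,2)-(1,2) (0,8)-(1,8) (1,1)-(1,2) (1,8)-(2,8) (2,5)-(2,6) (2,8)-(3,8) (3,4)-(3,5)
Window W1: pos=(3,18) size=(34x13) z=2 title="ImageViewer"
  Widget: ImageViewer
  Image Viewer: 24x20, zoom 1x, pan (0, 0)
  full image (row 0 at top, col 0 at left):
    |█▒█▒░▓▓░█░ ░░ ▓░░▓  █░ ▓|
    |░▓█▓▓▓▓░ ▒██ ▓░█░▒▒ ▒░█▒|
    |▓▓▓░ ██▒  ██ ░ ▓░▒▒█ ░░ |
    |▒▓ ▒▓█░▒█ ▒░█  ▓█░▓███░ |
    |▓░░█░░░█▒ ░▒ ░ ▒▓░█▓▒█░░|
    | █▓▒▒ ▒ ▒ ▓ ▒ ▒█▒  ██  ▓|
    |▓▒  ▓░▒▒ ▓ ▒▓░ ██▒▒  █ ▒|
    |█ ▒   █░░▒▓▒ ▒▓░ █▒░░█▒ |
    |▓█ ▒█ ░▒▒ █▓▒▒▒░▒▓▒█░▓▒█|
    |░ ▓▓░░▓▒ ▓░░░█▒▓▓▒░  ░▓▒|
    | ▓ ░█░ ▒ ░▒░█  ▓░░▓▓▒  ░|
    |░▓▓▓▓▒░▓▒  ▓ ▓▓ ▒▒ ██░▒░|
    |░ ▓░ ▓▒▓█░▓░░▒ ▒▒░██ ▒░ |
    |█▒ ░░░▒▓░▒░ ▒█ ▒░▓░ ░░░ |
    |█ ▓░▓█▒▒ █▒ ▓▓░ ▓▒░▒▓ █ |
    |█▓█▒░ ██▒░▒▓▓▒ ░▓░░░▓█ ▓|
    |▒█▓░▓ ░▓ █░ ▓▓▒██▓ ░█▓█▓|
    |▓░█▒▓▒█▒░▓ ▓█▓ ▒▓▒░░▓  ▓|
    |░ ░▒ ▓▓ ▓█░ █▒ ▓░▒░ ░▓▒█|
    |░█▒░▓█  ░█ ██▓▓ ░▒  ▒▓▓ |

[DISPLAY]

              ┠───────────────────────
              ┃   0 1 2 3 4 5 6 7 8   
              ┃0  [.]      ·          
              ┃            │          
              ┃1       · ─ ·          
              ┃                       
              ┃2           C   B      
              ┃                       
              ┃3                   · ─
              ┃                       
              ┃4               L      
              ┃Cursor: (0,0)          
━━━━━━━━━━━━━━━━━━━━━━━━━━━━━━━━┓     
 ImageViewer                    ┃     
────────────────────────────────┨     
█▒█▒░▓▓░█░ ░░ ▓░░▓  █░ ▓        ┃     
░▓█▓▓▓▓░ ▒██ ▓░█░▒▒ ▒░█▒        ┃━━━━━
▓▓▓░ ██▒  ██ ░ ▓░▒▒█ ░░         ┃     
▒▓ ▒▓█░▒█ ▒░█  ▓█░▓███░         ┃     
▓░░█░░░█▒ ░▒ ░ ▒▓░█▓▒█░░        ┃     
 █▓▒▒ ▒ ▒ ▓ ▒ ▒█▒  ██  ▓        ┃     
▓▒  ▓░▒▒ ▓ ▒▓░ ██▒▒  █ ▒        ┃     
█ ▒   █░░▒▓▒ ▒▓░ █▒░░█▒         ┃     
▓█ ▒█ ░▒▒ █▓▒▒▒░▒▓▒█░▓▒█        ┃     


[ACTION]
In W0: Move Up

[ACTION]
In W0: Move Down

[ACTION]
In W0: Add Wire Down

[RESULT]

              ┠───────────────────────
              ┃   0 1 2 3 4 5 6 7 8   
              ┃0           ·          
              ┃            │          
              ┃1  [.]  · ─ ·          
              ┃    │                  
              ┃2   ·       C   B      
              ┃                       
              ┃3                   · ─
              ┃                       
              ┃4               L      
              ┃Cursor: (1,0)          
━━━━━━━━━━━━━━━━━━━━━━━━━━━━━━━━┓     
 ImageViewer                    ┃     
────────────────────────────────┨     
█▒█▒░▓▓░█░ ░░ ▓░░▓  █░ ▓        ┃     
░▓█▓▓▓▓░ ▒██ ▓░█░▒▒ ▒░█▒        ┃━━━━━
▓▓▓░ ██▒  ██ ░ ▓░▒▒█ ░░         ┃     
▒▓ ▒▓█░▒█ ▒░█  ▓█░▓███░         ┃     
▓░░█░░░█▒ ░▒ ░ ▒▓░█▓▒█░░        ┃     
 █▓▒▒ ▒ ▒ ▓ ▒ ▒█▒  ██  ▓        ┃     
▓▒  ▓░▒▒ ▓ ▒▓░ ██▒▒  █ ▒        ┃     
█ ▒   █░░▒▓▒ ▒▓░ █▒░░█▒         ┃     
▓█ ▒█ ░▒▒ █▓▒▒▒░▒▓▒█░▓▒█        ┃     


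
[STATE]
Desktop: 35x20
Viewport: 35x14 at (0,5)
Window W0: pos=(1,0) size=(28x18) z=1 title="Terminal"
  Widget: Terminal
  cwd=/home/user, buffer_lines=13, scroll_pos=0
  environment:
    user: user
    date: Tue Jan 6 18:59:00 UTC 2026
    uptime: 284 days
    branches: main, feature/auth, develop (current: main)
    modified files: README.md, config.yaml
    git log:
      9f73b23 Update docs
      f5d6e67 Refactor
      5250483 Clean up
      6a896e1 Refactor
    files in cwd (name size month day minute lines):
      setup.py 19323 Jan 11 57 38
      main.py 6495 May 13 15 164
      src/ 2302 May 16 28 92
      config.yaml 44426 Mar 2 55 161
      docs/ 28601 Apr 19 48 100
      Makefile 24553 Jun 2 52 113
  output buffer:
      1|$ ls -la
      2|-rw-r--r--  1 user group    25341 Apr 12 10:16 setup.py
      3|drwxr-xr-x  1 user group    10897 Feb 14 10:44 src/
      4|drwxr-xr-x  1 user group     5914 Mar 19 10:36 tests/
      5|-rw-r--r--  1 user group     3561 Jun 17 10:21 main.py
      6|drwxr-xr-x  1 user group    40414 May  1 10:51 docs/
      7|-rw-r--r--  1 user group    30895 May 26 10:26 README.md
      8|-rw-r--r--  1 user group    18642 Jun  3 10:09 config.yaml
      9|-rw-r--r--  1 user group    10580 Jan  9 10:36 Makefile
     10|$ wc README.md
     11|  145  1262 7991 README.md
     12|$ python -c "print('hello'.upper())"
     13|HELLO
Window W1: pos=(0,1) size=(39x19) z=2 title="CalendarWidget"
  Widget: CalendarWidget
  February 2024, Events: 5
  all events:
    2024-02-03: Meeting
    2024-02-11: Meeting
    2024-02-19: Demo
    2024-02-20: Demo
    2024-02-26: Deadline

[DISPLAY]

┃Mo Tu We Th Fr Sa Su              
┃          1  2  3*  4             
┃ 5  6  7  8  9 10 11*             
┃12 13 14 15 16 17 18              
┃19* 20* 21 22 23 24 25            
┃26* 27 28 29                      
┃                                  
┃                                  
┃                                  
┃                                  
┃                                  
┃                                  
┃                                  
┃                                  


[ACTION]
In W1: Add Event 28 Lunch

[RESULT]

┃Mo Tu We Th Fr Sa Su              
┃          1  2  3*  4             
┃ 5  6  7  8  9 10 11*             
┃12 13 14 15 16 17 18              
┃19* 20* 21 22 23 24 25            
┃26* 27 28* 29                     
┃                                  
┃                                  
┃                                  
┃                                  
┃                                  
┃                                  
┃                                  
┃                                  


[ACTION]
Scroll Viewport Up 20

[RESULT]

 ┏━━━━━━━━━━━━━━━━━━━━━━━━━━┓      
┏━━━━━━━━━━━━━━━━━━━━━━━━━━━━━━━━━━
┃ CalendarWidget                   
┠──────────────────────────────────
┃            February 2024         
┃Mo Tu We Th Fr Sa Su              
┃          1  2  3*  4             
┃ 5  6  7  8  9 10 11*             
┃12 13 14 15 16 17 18              
┃19* 20* 21 22 23 24 25            
┃26* 27 28* 29                     
┃                                  
┃                                  
┃                                  


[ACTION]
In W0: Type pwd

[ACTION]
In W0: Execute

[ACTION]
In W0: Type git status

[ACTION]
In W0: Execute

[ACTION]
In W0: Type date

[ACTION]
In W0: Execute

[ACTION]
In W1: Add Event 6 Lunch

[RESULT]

 ┏━━━━━━━━━━━━━━━━━━━━━━━━━━┓      
┏━━━━━━━━━━━━━━━━━━━━━━━━━━━━━━━━━━
┃ CalendarWidget                   
┠──────────────────────────────────
┃            February 2024         
┃Mo Tu We Th Fr Sa Su              
┃          1  2  3*  4             
┃ 5  6*  7  8  9 10 11*            
┃12 13 14 15 16 17 18              
┃19* 20* 21 22 23 24 25            
┃26* 27 28* 29                     
┃                                  
┃                                  
┃                                  


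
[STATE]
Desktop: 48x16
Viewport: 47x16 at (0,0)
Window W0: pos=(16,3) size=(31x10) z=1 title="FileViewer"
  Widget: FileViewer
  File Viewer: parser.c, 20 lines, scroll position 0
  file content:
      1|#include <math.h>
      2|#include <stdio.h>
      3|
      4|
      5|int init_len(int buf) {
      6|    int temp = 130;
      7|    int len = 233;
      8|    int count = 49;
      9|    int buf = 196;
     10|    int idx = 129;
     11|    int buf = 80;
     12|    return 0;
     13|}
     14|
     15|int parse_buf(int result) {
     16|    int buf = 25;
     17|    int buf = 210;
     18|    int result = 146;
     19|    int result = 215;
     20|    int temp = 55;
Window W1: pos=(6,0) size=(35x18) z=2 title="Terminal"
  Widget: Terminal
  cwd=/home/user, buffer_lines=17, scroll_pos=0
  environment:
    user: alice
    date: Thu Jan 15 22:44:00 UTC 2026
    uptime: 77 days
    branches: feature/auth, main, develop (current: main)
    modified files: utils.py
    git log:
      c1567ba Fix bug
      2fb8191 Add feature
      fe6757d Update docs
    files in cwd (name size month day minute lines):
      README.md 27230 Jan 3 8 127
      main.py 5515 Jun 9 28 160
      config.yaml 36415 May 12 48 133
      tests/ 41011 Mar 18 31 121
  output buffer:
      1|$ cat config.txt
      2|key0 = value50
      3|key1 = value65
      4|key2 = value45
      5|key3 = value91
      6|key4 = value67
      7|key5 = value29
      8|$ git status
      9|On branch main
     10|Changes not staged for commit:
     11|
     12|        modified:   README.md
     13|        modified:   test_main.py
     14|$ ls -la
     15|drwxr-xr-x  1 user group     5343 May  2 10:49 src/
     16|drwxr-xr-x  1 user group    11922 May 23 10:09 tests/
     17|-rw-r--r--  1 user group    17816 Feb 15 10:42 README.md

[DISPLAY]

      ┏━━━━━━━━━━━━━━━━━━━━━━━━━━━━━━━━━┓      
      ┃ Terminal                        ┃      
      ┠─────────────────────────────────┨      
      ┃$ cat config.txt                 ┃━━━━━┓
      ┃key0 = value50                   ┃     ┃
      ┃key1 = value65                   ┃─────┨
      ┃key2 = value45                   ┃    ▲┃
      ┃key3 = value91                   ┃    █┃
      ┃key4 = value67                   ┃    ░┃
      ┃key5 = value29                   ┃    ░┃
      ┃$ git status                     ┃    ░┃
      ┃On branch main                   ┃    ▼┃
      ┃Changes not staged for commit:   ┃━━━━━┛
      ┃                                 ┃      
      ┃        modified:   README.md    ┃      
      ┃        modified:   test_main.py ┃      


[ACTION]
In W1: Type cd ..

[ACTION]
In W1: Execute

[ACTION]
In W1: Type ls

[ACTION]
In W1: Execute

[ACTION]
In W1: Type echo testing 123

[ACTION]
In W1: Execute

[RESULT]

      ┏━━━━━━━━━━━━━━━━━━━━━━━━━━━━━━━━━┓      
      ┃ Terminal                        ┃      
      ┠─────────────────────────────────┨      
      ┃                                 ┃━━━━━┓
      ┃        modified:   README.md    ┃     ┃
      ┃        modified:   test_main.py ┃─────┨
      ┃$ ls -la                         ┃    ▲┃
      ┃drwxr-xr-x  1 user group     5343┃    █┃
      ┃drwxr-xr-x  1 user group    11922┃    ░┃
      ┃-rw-r--r--  1 user group    17816┃    ░┃
      ┃$ cd ..                          ┃    ░┃
      ┃                                 ┃    ▼┃
      ┃$ ls                             ┃━━━━━┛
      ┃README.md  main.py  config.yaml  ┃      
      ┃$ echo testing 123               ┃      
      ┃testing 123                      ┃      
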